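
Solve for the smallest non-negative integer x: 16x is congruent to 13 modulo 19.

2

The inverse of 16 mod 19 is 6 (since 16·6 = 96 ≡ 1).
Multiplying both sides by 6: x ≡ 6·13 = 78 ≡ 2 (mod 19).
Check: 16·2 = 32 = 1·19 + 13.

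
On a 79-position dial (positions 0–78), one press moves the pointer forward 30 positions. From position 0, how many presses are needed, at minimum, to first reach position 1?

29

30·29 = 870 = 11·79 + 1, so 30⁻¹ ≡ 29 (mod 79).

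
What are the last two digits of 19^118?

By repeated squaring mod 100: 19^1≡19, 19^2≡61, 19^4≡21, 19^8≡41, 19^16≡81, 19^32≡61, 19^64≡21.
118 = 2 + 4 + 16 + 32 + 64, so 19^118 ≡ 61·21·81·61·21 ≡ 41 (mod 100).

41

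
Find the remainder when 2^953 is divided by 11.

By repeated squaring mod 11: 2^1≡2, 2^2≡4, 2^4≡5, 2^8≡3, 2^16≡9, 2^32≡4, 2^64≡5, 2^128≡3, 2^256≡9, 2^512≡4.
953 = 1 + 8 + 16 + 32 + 128 + 256 + 512, so 2^953 ≡ 2·3·9·4·3·9·4 ≡ 8 (mod 11).

8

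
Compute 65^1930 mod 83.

61

Successive squares of 65 mod 83: 65^1≡65, 65^2≡75, 65^4≡64, 65^8≡29, 65^16≡11, 65^32≡38, 65^64≡33, 65^128≡10, 65^256≡17, 65^512≡40, 65^1024≡23.
Since 1930 = 2 + 8 + 128 + 256 + 512 + 1024 in binary, 65^1930 ≡ 75·29·10·17·40·23 ≡ 61 (mod 83).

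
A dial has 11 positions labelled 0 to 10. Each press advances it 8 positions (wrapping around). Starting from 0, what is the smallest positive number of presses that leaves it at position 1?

7

8·7 = 56 = 5·11 + 1, so 8⁻¹ ≡ 7 (mod 11).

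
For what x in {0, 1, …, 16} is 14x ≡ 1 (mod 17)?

11

The inverse of 14 mod 17 is 11 (since 14·11 = 154 ≡ 1).
So x ≡ 11·1 = 11 ≡ 11 (mod 17).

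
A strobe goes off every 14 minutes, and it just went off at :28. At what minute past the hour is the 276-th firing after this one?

52

276·14 = 3864.
3864 − 64·60 = 24, so 3864 ≡ 24 (mod 60).
(28 + 24) mod 60 = 52.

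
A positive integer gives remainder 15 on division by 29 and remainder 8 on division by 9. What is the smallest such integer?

44

Since 9·13 ≡ 1 (mod 29), take x = 8 + 9·((15−8)·13 mod 29) = 8 + 9·4 = 44.
Check: 44 mod 29 = 15, 44 mod 9 = 8.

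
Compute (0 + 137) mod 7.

137 = 19·7 + 4, so 137 mod 7 = 4.
(0 + 4) mod 7 = 4.

4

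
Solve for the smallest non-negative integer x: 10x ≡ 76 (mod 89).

61

10⁻¹ ≡ 9 (mod 89) because 10·9 = 90 = 1·89 + 1.
So x ≡ 9·76 = 684 ≡ 61 (mod 89).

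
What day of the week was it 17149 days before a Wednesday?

Thursday

Dividing 17149 by 7 gives quotient 2449 and remainder 6.
Wednesday − 6 days → Thursday.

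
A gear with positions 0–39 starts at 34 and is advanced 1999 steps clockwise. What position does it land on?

33

1999 mod 40 = 39 (since 49·40 = 1960).
(34 + 39) mod 40 = 33.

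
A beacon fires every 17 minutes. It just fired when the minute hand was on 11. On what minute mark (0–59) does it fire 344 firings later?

344·17 = 5848.
Dividing 5848 by 60 gives quotient 97 and remainder 28.
(11 + 28) mod 60 = 39.

39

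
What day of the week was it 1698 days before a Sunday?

Wednesday

1698 mod 7 = 4 (since 242·7 = 1694).
Sunday − 4 days → Wednesday.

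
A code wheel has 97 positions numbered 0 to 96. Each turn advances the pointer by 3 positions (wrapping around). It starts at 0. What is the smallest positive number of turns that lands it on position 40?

3⁻¹ ≡ 65 (mod 97) because 3·65 = 195 = 2·97 + 1.
Multiplying both sides by 65: x ≡ 65·40 = 2600 ≡ 78 (mod 97).

78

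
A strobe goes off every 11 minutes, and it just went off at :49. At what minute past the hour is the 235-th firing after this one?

235·11 = 2585.
Dividing 2585 by 60 gives quotient 43 and remainder 5.
(49 + 5) mod 60 = 54.

54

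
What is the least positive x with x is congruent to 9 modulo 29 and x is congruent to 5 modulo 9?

212

Since 9·13 ≡ 1 (mod 29), take x = 5 + 9·((9−5)·13 mod 29) = 5 + 9·23 = 212.
Check: 212 mod 29 = 9, 212 mod 9 = 5.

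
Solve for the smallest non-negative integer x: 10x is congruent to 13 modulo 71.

51

The inverse of 10 mod 71 is 64 (since 10·64 = 640 ≡ 1).
So x ≡ 64·13 = 832 ≡ 51 (mod 71).
Check: 10·51 = 510 = 7·71 + 13.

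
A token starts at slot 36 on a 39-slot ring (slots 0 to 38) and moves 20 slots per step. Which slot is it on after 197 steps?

197·20 = 3940.
3940 − 101·39 = 1, so 3940 ≡ 1 (mod 39).
(36 + 1) mod 39 = 37.

37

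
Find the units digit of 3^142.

9

Last digits of 3^n: 3, 9, 7, 1 (period 4).
142 mod 4 = 2, so the last digit matches 3^2 = 9.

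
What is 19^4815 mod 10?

9

Powers of 9 mod 10 repeat with period 2: 9, 1.
4815 mod 2 = 1, so the last digit matches 9^1 = 9.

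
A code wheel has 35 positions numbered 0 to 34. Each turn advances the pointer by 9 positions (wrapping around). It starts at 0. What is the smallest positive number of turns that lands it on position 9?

The inverse of 9 mod 35 is 4 (since 9·4 = 36 ≡ 1).
So x ≡ 4·9 = 36 ≡ 1 (mod 35).

1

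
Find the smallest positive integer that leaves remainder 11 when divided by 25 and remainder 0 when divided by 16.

336

Since 16·11 ≡ 1 (mod 25), take x = 0 + 16·((11−0)·11 mod 25) = 0 + 16·21 = 336.
Check: 336 mod 25 = 11, 336 mod 16 = 0.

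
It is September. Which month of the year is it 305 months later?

February

305 = 25·12 + 5, so 305 mod 12 = 5.
September + 5 months → February.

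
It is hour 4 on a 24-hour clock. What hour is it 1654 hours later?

1654 mod 24 = 22 (since 68·24 = 1632).
(4 + 22) mod 24 = 2.

2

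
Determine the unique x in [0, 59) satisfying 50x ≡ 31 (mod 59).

The inverse of 50 mod 59 is 13 (since 50·13 = 650 ≡ 1).
Multiplying both sides by 13: x ≡ 13·31 = 403 ≡ 49 (mod 59).

49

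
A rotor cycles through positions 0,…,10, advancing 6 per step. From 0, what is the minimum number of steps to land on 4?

8

The inverse of 6 mod 11 is 2 (since 6·2 = 12 ≡ 1).
Multiplying both sides by 2: x ≡ 2·4 = 8 ≡ 8 (mod 11).
Check: 6·8 = 48 = 4·11 + 4.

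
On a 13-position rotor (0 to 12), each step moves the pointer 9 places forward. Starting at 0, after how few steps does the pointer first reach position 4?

9⁻¹ ≡ 3 (mod 13) because 9·3 = 27 = 2·13 + 1.
Multiplying both sides by 3: x ≡ 3·4 = 12 ≡ 12 (mod 13).
Check: 9·12 = 108 = 8·13 + 4.

12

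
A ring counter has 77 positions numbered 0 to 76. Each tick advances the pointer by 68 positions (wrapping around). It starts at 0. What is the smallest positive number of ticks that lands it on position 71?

52

The inverse of 68 mod 77 is 17 (since 68·17 = 1156 ≡ 1).
So x ≡ 17·71 = 1207 ≡ 52 (mod 77).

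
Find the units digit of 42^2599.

Last digits of 2^n: 2, 4, 8, 6 (period 4).
2599 mod 4 = 3, so the last digit matches 2^3 = 8.

8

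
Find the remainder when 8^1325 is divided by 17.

Successive squares of 8 mod 17: 8^1≡8, 8^2≡13, 8^4≡16, 8^8≡1, 8^16≡1, 8^32≡1, 8^64≡1, 8^128≡1, 8^256≡1, 8^512≡1, 8^1024≡1.
1325 = 1 + 4 + 8 + 32 + 256 + 1024, so 8^1325 ≡ 8·16·1·1·1·1 ≡ 9 (mod 17).

9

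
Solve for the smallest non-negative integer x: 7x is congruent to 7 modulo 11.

The inverse of 7 mod 11 is 8 (since 7·8 = 56 ≡ 1).
So x ≡ 8·7 = 56 ≡ 1 (mod 11).

1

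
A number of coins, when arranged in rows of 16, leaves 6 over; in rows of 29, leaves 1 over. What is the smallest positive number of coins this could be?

x ≡ 6 (mod 16) gives x ∈ {6, 22, 38, 54, 70, 86, 102, 118, …}.
The first of these with x mod 29 = 1 is 262.

262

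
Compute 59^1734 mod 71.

38

Successive squares of 59 mod 71: 59^1≡59, 59^2≡2, 59^4≡4, 59^8≡16, 59^16≡43, 59^32≡3, 59^64≡9, 59^128≡10, 59^256≡29, 59^512≡60, 59^1024≡50.
Since 1734 = 2 + 4 + 64 + 128 + 512 + 1024 in binary, 59^1734 ≡ 2·4·9·10·60·50 ≡ 38 (mod 71).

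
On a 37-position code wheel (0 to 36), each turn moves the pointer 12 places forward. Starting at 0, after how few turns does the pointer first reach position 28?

27

12⁻¹ ≡ 34 (mod 37) because 12·34 = 408 = 11·37 + 1.
So x ≡ 34·28 = 952 ≡ 27 (mod 37).
Check: 12·27 = 324 = 8·37 + 28.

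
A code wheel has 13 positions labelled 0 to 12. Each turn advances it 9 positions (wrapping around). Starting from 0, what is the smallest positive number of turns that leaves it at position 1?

9·3 = 27 = 2·13 + 1, so 9⁻¹ ≡ 3 (mod 13).

3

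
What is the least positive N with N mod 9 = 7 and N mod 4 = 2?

34

x ≡ 2 (mod 4) gives x ∈ {2, 6, 10, 14, 18, 22, 26, 30, …}.
The first of these with x mod 9 = 7 is 34.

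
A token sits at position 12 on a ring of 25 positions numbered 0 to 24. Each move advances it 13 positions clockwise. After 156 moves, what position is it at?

15

156·13 = 2028.
2028 = 81·25 + 3, so 2028 mod 25 = 3.
(12 + 3) mod 25 = 15.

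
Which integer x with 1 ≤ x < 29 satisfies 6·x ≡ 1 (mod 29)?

29 = 4·6 + 5
6 = 1·5 + 1
5 = 5·1 + 0
Back-substituting gives 6·5 ≡ 1 (mod 29).

5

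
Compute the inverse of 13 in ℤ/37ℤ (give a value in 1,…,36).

20

37 = 2·13 + 11
13 = 1·11 + 2
11 = 5·2 + 1
2 = 2·1 + 0
Back-substituting gives 13·20 ≡ 1 (mod 37).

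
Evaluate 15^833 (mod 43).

6

Square-and-reduce mod 43: 15^1≡15, 15^2≡10, 15^4≡14, 15^8≡24, 15^16≡17, 15^32≡31, 15^64≡15, 15^128≡10, 15^256≡14, 15^512≡24.
833 = 1 + 64 + 256 + 512, so 15^833 ≡ 15·15·14·24 ≡ 6 (mod 43).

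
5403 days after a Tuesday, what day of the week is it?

5403 − 771·7 = 6, so 5403 ≡ 6 (mod 7).
Tuesday + 6 days → Monday.

Monday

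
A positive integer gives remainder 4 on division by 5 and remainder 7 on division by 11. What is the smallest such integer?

Since 11·1 ≡ 1 (mod 5), take x = 7 + 11·((4−7)·1 mod 5) = 7 + 11·2 = 29.
Check: 29 mod 5 = 4, 29 mod 11 = 7.

29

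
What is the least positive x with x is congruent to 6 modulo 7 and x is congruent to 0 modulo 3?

x ≡ 0 (mod 3) gives x ∈ {0, 3, 6}.
The first of these with x mod 7 = 6 is 6.

6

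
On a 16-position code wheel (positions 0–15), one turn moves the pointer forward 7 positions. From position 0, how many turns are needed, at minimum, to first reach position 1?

7

16 = 2·7 + 2
7 = 3·2 + 1
2 = 2·1 + 0
Back-substituting gives 7·7 ≡ 1 (mod 16).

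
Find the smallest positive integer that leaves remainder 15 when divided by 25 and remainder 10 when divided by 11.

65

Since 11·16 ≡ 1 (mod 25), take x = 10 + 11·((15−10)·16 mod 25) = 10 + 11·5 = 65.
Check: 65 mod 25 = 15, 65 mod 11 = 10.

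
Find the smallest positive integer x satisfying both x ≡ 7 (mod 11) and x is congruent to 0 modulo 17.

x ≡ 7 (mod 11) gives x ∈ {7, 18, 29, 40, 51}.
The first of these with x mod 17 = 0 is 51.

51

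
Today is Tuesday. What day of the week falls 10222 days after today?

10222 = 1460·7 + 2, so 10222 mod 7 = 2.
Tuesday + 2 days → Thursday.

Thursday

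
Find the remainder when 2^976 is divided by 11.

9

Square-and-reduce mod 11: 2^1≡2, 2^2≡4, 2^4≡5, 2^8≡3, 2^16≡9, 2^32≡4, 2^64≡5, 2^128≡3, 2^256≡9, 2^512≡4.
Since 976 = 16 + 64 + 128 + 256 + 512 in binary, 2^976 ≡ 9·5·3·9·4 ≡ 9 (mod 11).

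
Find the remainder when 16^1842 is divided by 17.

Successive squares of 16 mod 17: 16^1≡16, 16^2≡1, 16^4≡1, 16^8≡1, 16^16≡1, 16^32≡1, 16^64≡1, 16^128≡1, 16^256≡1, 16^512≡1, 16^1024≡1.
Since 1842 = 2 + 16 + 32 + 256 + 512 + 1024 in binary, 16^1842 ≡ 1·1·1·1·1·1 ≡ 1 (mod 17).

1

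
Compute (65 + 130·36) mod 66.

59

130·36 = 4680.
4680 = 70·66 + 60, so 4680 mod 66 = 60.
(65 + 60) mod 66 = 59.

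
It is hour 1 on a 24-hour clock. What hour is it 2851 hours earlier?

6

2851 = 118·24 + 19, so 2851 mod 24 = 19.
(1 − 19) mod 24 = 6.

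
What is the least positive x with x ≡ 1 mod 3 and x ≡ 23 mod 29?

x ≡ 1 (mod 3) gives x ∈ {1, 4, 7, 10, 13, 16, 19, 22, …}.
The first of these with x mod 29 = 23 is 52.

52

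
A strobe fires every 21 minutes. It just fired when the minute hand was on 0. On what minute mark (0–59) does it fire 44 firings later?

44·21 = 924.
924 mod 60 = 24 (since 15·60 = 900).
(0 + 24) mod 60 = 24.

24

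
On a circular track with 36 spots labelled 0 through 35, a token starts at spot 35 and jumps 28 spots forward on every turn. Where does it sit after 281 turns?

281·28 = 7868.
7868 − 218·36 = 20, so 7868 ≡ 20 (mod 36).
(35 + 20) mod 36 = 19.

19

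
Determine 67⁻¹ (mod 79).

79 = 1·67 + 12
67 = 5·12 + 7
12 = 1·7 + 5
7 = 1·5 + 2
5 = 2·2 + 1
2 = 2·1 + 0
Back-substituting gives 67·46 ≡ 1 (mod 79).

46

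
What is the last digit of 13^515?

The units digit of 13^n cycles with period 4: 3, 9, 7, 1, …
515 mod 4 = 3, so the last digit matches 3^3 = 7.

7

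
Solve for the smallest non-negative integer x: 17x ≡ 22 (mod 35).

17⁻¹ ≡ 33 (mod 35) because 17·33 = 561 = 16·35 + 1.
So x ≡ 33·22 = 726 ≡ 26 (mod 35).
Check: 17·26 = 442 = 12·35 + 22.

26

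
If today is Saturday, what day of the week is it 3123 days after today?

3123 mod 7 = 1 (since 446·7 = 3122).
Saturday + 1 day → Sunday.

Sunday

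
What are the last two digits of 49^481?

49

By repeated squaring mod 100: 49^1≡49, 49^2≡1, 49^4≡1, 49^8≡1, 49^16≡1, 49^32≡1, 49^64≡1, 49^128≡1, 49^256≡1.
Since 481 = 1 + 32 + 64 + 128 + 256 in binary, 49^481 ≡ 49·1·1·1·1 ≡ 49 (mod 100).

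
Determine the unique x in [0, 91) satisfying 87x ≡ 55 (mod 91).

9

The inverse of 87 mod 91 is 68 (since 87·68 = 5916 ≡ 1).
Multiplying both sides by 68: x ≡ 68·55 = 3740 ≡ 9 (mod 91).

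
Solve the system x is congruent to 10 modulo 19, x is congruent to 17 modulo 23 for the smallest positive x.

Since 23·5 ≡ 1 (mod 19), take x = 17 + 23·((10−17)·5 mod 19) = 17 + 23·3 = 86.
Check: 86 mod 19 = 10, 86 mod 23 = 17.

86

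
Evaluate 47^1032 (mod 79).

67

By repeated squaring mod 79: 47^1≡47, 47^2≡76, 47^4≡9, 47^8≡2, 47^16≡4, 47^32≡16, 47^64≡19, 47^128≡45, 47^256≡50, 47^512≡51, 47^1024≡73.
Since 1032 = 8 + 1024 in binary, 47^1032 ≡ 2·73 ≡ 67 (mod 79).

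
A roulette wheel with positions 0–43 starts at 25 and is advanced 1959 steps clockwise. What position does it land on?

4

1959 mod 44 = 23 (since 44·44 = 1936).
(25 + 23) mod 44 = 4.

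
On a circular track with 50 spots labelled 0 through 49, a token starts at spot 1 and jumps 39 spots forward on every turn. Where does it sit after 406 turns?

35

406·39 = 15834.
Dividing 15834 by 50 gives quotient 316 and remainder 34.
(1 + 34) mod 50 = 35.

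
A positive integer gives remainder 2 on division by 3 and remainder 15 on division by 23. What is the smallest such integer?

Since 23·2 ≡ 1 (mod 3), take x = 15 + 23·((2−15)·2 mod 3) = 15 + 23·1 = 38.
Check: 38 mod 3 = 2, 38 mod 23 = 15.

38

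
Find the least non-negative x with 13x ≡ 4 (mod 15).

The inverse of 13 mod 15 is 7 (since 13·7 = 91 ≡ 1).
Multiplying both sides by 7: x ≡ 7·4 = 28 ≡ 13 (mod 15).
Check: 13·13 = 169 = 11·15 + 4.

13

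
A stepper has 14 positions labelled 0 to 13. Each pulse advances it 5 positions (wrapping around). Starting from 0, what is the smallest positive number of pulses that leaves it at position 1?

14 = 2·5 + 4
5 = 1·4 + 1
4 = 4·1 + 0
Back-substituting gives 5·3 ≡ 1 (mod 14).

3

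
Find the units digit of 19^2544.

Powers of 9 mod 10 repeat with period 2: 9, 1.
2544 mod 2 = 0, so the last digit matches 9^2 = 1.

1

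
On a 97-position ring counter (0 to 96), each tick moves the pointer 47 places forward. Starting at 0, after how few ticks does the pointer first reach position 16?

54

47⁻¹ ≡ 64 (mod 97) because 47·64 = 3008 = 31·97 + 1.
So x ≡ 64·16 = 1024 ≡ 54 (mod 97).
Check: 47·54 = 2538 = 26·97 + 16.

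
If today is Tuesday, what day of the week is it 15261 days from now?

Wednesday

15261 mod 7 = 1 (since 2180·7 = 15260).
Tuesday + 1 day → Wednesday.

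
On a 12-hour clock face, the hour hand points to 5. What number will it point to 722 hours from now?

7

722 mod 12 = 2 (since 60·12 = 720).
5 + 2 → 7 on a 12-hour dial.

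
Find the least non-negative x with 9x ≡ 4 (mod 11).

9

The inverse of 9 mod 11 is 5 (since 9·5 = 45 ≡ 1).
Multiplying both sides by 5: x ≡ 5·4 = 20 ≡ 9 (mod 11).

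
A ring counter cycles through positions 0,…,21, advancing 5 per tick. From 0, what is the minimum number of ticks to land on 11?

5⁻¹ ≡ 9 (mod 22) because 5·9 = 45 = 2·22 + 1.
Multiplying both sides by 9: x ≡ 9·11 = 99 ≡ 11 (mod 22).

11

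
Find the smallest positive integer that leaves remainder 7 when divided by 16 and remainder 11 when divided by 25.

x ≡ 7 (mod 16) gives x ∈ {7, 23, 39, 55, 71, 87, 103, 119, …}.
The first of these with x mod 25 = 11 is 311.

311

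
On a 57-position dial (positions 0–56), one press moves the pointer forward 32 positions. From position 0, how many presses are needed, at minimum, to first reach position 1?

41

32·41 = 1312 = 23·57 + 1, so 32⁻¹ ≡ 41 (mod 57).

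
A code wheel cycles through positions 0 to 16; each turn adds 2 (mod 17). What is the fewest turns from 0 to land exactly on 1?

17 = 8·2 + 1
2 = 2·1 + 0
Back-substituting gives 2·9 ≡ 1 (mod 17).

9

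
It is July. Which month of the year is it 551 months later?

June

Dividing 551 by 12 gives quotient 45 and remainder 11.
July + 11 months → June.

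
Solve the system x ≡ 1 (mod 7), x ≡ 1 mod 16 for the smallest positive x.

x ≡ 1 (mod 7) gives x ∈ {1}.
The first of these with x mod 16 = 1 is 1.

1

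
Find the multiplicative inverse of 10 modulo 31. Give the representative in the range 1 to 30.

10·28 = 280 = 9·31 + 1, so 10⁻¹ ≡ 28 (mod 31).

28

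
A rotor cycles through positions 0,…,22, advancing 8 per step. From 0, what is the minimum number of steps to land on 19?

11

The inverse of 8 mod 23 is 3 (since 8·3 = 24 ≡ 1).
So x ≡ 3·19 = 57 ≡ 11 (mod 23).
Check: 8·11 = 88 = 3·23 + 19.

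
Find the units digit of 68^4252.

Last digits of 8^n: 8, 4, 2, 6 (period 4).
4252 mod 4 = 0, so the last digit matches 8^4 = 6.

6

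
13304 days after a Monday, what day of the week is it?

13304 mod 7 = 4 (since 1900·7 = 13300).
Monday + 4 days → Friday.

Friday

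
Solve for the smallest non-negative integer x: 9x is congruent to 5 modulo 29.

7

The inverse of 9 mod 29 is 13 (since 9·13 = 117 ≡ 1).
Multiplying both sides by 13: x ≡ 13·5 = 65 ≡ 7 (mod 29).
Check: 9·7 = 63 = 2·29 + 5.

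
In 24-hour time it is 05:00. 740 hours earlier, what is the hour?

9

740 − 30·24 = 20, so 740 ≡ 20 (mod 24).
(5 − 20) mod 24 = 9.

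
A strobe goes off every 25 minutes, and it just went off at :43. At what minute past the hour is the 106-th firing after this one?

106·25 = 2650.
2650 = 44·60 + 10, so 2650 mod 60 = 10.
(43 + 10) mod 60 = 53.

53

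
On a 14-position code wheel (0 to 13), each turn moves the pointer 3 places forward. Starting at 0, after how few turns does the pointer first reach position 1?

3⁻¹ ≡ 5 (mod 14) because 3·5 = 15 = 1·14 + 1.
Multiplying both sides by 5: x ≡ 5·1 = 5 ≡ 5 (mod 14).
Check: 3·5 = 15 = 1·14 + 1.

5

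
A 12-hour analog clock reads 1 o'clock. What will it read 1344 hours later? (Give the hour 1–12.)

1

1344 − 112·12 = 0, so 1344 ≡ 0 (mod 12).
1 + 0 → 1 on a 12-hour dial.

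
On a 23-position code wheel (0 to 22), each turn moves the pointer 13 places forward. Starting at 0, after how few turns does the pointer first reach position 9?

6

The inverse of 13 mod 23 is 16 (since 13·16 = 208 ≡ 1).
So x ≡ 16·9 = 144 ≡ 6 (mod 23).
Check: 13·6 = 78 = 3·23 + 9.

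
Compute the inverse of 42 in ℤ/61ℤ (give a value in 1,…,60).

16

42·16 = 672 = 11·61 + 1, so 42⁻¹ ≡ 16 (mod 61).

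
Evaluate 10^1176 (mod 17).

Square-and-reduce mod 17: 10^1≡10, 10^2≡15, 10^4≡4, 10^8≡16, 10^16≡1, 10^32≡1, 10^64≡1, 10^128≡1, 10^256≡1, 10^512≡1, 10^1024≡1.
1176 = 8 + 16 + 128 + 1024, so 10^1176 ≡ 16·1·1·1 ≡ 16 (mod 17).

16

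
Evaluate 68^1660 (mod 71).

Square-and-reduce mod 71: 68^1≡68, 68^2≡9, 68^4≡10, 68^8≡29, 68^16≡60, 68^32≡50, 68^64≡15, 68^128≡12, 68^256≡2, 68^512≡4, 68^1024≡16.
Since 1660 = 4 + 8 + 16 + 32 + 64 + 512 + 1024 in binary, 68^1660 ≡ 10·29·60·50·15·4·16 ≡ 20 (mod 71).

20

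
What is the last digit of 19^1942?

1

Last digits of 9^n: 9, 1 (period 2).
1942 leaves remainder 0 on division by 2, so 19^1942 ends in 1.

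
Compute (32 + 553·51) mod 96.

11

553·51 = 28203.
28203 mod 96 = 75 (since 293·96 = 28128).
(32 + 75) mod 96 = 11.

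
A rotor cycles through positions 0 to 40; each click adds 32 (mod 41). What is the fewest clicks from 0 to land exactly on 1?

41 = 1·32 + 9
32 = 3·9 + 5
9 = 1·5 + 4
5 = 1·4 + 1
4 = 4·1 + 0
Back-substituting gives 32·9 ≡ 1 (mod 41).

9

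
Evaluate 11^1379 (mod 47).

30

Square-and-reduce mod 47: 11^1≡11, 11^2≡27, 11^4≡24, 11^8≡12, 11^16≡3, 11^32≡9, 11^64≡34, 11^128≡28, 11^256≡32, 11^512≡37, 11^1024≡6.
Since 1379 = 1 + 2 + 32 + 64 + 256 + 1024 in binary, 11^1379 ≡ 11·27·9·34·32·6 ≡ 30 (mod 47).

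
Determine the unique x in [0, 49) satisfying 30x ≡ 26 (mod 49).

27

The inverse of 30 mod 49 is 18 (since 30·18 = 540 ≡ 1).
So x ≡ 18·26 = 468 ≡ 27 (mod 49).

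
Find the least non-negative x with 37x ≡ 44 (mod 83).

The inverse of 37 mod 83 is 9 (since 37·9 = 333 ≡ 1).
Multiplying both sides by 9: x ≡ 9·44 = 396 ≡ 64 (mod 83).
Check: 37·64 = 2368 = 28·83 + 44.

64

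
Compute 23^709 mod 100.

By repeated squaring mod 100: 23^1≡23, 23^2≡29, 23^4≡41, 23^8≡81, 23^16≡61, 23^32≡21, 23^64≡41, 23^128≡81, 23^256≡61, 23^512≡21.
Since 709 = 1 + 4 + 64 + 128 + 512 in binary, 23^709 ≡ 23·41·41·81·21 ≡ 63 (mod 100).

63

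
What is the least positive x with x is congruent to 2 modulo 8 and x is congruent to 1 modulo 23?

x ≡ 2 (mod 8) gives x ∈ {2, 10, 18, 26, 34, 42, 50, 58, …}.
The first of these with x mod 23 = 1 is 162.

162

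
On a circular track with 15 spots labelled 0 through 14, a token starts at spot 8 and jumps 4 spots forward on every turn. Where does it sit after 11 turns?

7

11·4 = 44.
44 − 2·15 = 14, so 44 ≡ 14 (mod 15).
(8 + 14) mod 15 = 7.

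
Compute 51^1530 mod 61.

60

Successive squares of 51 mod 61: 51^1≡51, 51^2≡39, 51^4≡57, 51^8≡16, 51^16≡12, 51^32≡22, 51^64≡57, 51^128≡16, 51^256≡12, 51^512≡22, 51^1024≡57.
Since 1530 = 2 + 8 + 16 + 32 + 64 + 128 + 256 + 1024 in binary, 51^1530 ≡ 39·16·12·22·57·16·12·57 ≡ 60 (mod 61).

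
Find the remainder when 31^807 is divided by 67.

Square-and-reduce mod 67: 31^1≡31, 31^2≡23, 31^4≡60, 31^8≡49, 31^16≡56, 31^32≡54, 31^64≡35, 31^128≡19, 31^256≡26, 31^512≡6.
807 = 1 + 2 + 4 + 32 + 256 + 512, so 31^807 ≡ 31·23·60·54·26·6 ≡ 58 (mod 67).

58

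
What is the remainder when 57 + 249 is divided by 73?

14

Dividing 249 by 73 gives quotient 3 and remainder 30.
(57 + 30) mod 73 = 14.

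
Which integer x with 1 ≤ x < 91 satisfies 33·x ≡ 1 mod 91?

91 = 2·33 + 25
33 = 1·25 + 8
25 = 3·8 + 1
8 = 8·1 + 0
Back-substituting gives 33·80 ≡ 1 (mod 91).

80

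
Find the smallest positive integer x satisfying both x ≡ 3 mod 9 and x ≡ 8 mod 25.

x ≡ 3 (mod 9) gives x ∈ {3, 12, 21, 30, 39, 48, 57, 66, …}.
The first of these with x mod 25 = 8 is 183.

183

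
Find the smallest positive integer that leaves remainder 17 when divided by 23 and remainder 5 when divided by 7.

40

x ≡ 5 (mod 7) gives x ∈ {5, 12, 19, 26, 33, 40}.
The first of these with x mod 23 = 17 is 40.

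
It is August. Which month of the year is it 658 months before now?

658 = 54·12 + 10, so 658 mod 12 = 10.
August − 10 months → October.

October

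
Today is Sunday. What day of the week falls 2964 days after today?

Wednesday

2964 mod 7 = 3 (since 423·7 = 2961).
Sunday + 3 days → Wednesday.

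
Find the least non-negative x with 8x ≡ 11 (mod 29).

The inverse of 8 mod 29 is 11 (since 8·11 = 88 ≡ 1).
Multiplying both sides by 11: x ≡ 11·11 = 121 ≡ 5 (mod 29).
Check: 8·5 = 40 = 1·29 + 11.

5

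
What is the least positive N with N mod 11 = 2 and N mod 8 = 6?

x ≡ 6 (mod 8) gives x ∈ {6, 14, 22, 30, 38, 46}.
The first of these with x mod 11 = 2 is 46.

46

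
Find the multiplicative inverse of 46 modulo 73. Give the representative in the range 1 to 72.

27

73 = 1·46 + 27
46 = 1·27 + 19
27 = 1·19 + 8
19 = 2·8 + 3
8 = 2·3 + 2
3 = 1·2 + 1
2 = 2·1 + 0
Back-substituting gives 46·27 ≡ 1 (mod 73).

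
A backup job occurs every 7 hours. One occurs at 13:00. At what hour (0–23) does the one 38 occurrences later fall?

15

38·7 = 266.
266 mod 24 = 2 (since 11·24 = 264).
(13 + 2) mod 24 = 15.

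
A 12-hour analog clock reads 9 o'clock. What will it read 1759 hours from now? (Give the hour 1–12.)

4

1759 = 146·12 + 7, so 1759 mod 12 = 7.
9 + 7 → 4 on a 12-hour dial.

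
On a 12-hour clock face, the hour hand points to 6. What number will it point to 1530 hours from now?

1530 = 127·12 + 6, so 1530 mod 12 = 6.
6 + 6 → 12 on a 12-hour dial.

12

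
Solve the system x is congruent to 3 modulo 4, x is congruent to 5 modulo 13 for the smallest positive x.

x ≡ 3 (mod 4) gives x ∈ {3, 7, 11, 15, 19, 23, 27, 31}.
The first of these with x mod 13 = 5 is 31.

31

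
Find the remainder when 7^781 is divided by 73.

By repeated squaring mod 73: 7^1≡7, 7^2≡49, 7^4≡65, 7^8≡64, 7^16≡8, 7^32≡64, 7^64≡8, 7^128≡64, 7^256≡8, 7^512≡64.
Since 781 = 1 + 4 + 8 + 256 + 512 in binary, 7^781 ≡ 7·65·64·8·64 ≡ 66 (mod 73).

66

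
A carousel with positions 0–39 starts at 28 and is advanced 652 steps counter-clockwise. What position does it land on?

Dividing 652 by 40 gives quotient 16 and remainder 12.
(28 − 12) mod 40 = 16.

16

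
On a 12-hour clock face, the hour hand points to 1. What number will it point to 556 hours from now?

5

556 − 46·12 = 4, so 556 ≡ 4 (mod 12).
1 + 4 → 5 on a 12-hour dial.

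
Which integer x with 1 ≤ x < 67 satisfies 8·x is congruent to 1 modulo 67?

42

8·42 = 336 = 5·67 + 1, so 8⁻¹ ≡ 42 (mod 67).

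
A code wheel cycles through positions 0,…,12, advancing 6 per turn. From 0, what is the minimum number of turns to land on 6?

1

6⁻¹ ≡ 11 (mod 13) because 6·11 = 66 = 5·13 + 1.
So x ≡ 11·6 = 66 ≡ 1 (mod 13).
Check: 6·1 = 6 = 0·13 + 6.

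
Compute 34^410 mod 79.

19

By repeated squaring mod 79: 34^1≡34, 34^2≡50, 34^4≡51, 34^8≡73, 34^16≡36, 34^32≡32, 34^64≡76, 34^128≡9, 34^256≡2.
410 = 2 + 8 + 16 + 128 + 256, so 34^410 ≡ 50·73·36·9·2 ≡ 19 (mod 79).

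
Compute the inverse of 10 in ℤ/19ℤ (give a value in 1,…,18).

2

19 = 1·10 + 9
10 = 1·9 + 1
9 = 9·1 + 0
Back-substituting gives 10·2 ≡ 1 (mod 19).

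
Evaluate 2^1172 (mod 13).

Square-and-reduce mod 13: 2^1≡2, 2^2≡4, 2^4≡3, 2^8≡9, 2^16≡3, 2^32≡9, 2^64≡3, 2^128≡9, 2^256≡3, 2^512≡9, 2^1024≡3.
Since 1172 = 4 + 16 + 128 + 1024 in binary, 2^1172 ≡ 3·3·9·3 ≡ 9 (mod 13).

9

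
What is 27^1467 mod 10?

3

Last digits of 7^n: 7, 9, 3, 1 (period 4).
1467 leaves remainder 3 on division by 4, so 27^1467 ends in 3.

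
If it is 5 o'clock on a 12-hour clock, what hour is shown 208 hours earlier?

1

Dividing 208 by 12 gives quotient 17 and remainder 4.
5 − 4 → 1 on a 12-hour dial.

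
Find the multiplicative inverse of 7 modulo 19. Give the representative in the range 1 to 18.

7·11 = 77 = 4·19 + 1, so 7⁻¹ ≡ 11 (mod 19).

11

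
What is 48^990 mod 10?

Powers of 8 mod 10 repeat with period 4: 8, 4, 2, 6.
990 mod 4 = 2, so the last digit matches 8^2 = 4.

4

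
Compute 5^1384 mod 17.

16

Successive squares of 5 mod 17: 5^1≡5, 5^2≡8, 5^4≡13, 5^8≡16, 5^16≡1, 5^32≡1, 5^64≡1, 5^128≡1, 5^256≡1, 5^512≡1, 5^1024≡1.
Since 1384 = 8 + 32 + 64 + 256 + 1024 in binary, 5^1384 ≡ 16·1·1·1·1 ≡ 16 (mod 17).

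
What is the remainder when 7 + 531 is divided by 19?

Dividing 531 by 19 gives quotient 27 and remainder 18.
(7 + 18) mod 19 = 6.

6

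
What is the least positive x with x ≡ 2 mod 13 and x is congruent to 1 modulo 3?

28

x ≡ 1 (mod 3) gives x ∈ {1, 4, 7, 10, 13, 16, 19, 22, …}.
The first of these with x mod 13 = 2 is 28.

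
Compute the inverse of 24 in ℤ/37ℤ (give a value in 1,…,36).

17

37 = 1·24 + 13
24 = 1·13 + 11
13 = 1·11 + 2
11 = 5·2 + 1
2 = 2·1 + 0
Back-substituting gives 24·17 ≡ 1 (mod 37).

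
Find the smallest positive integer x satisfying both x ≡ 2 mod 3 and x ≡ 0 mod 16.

32

x ≡ 2 (mod 3) gives x ∈ {2, 5, 8, 11, 14, 17, 20, 23, …}.
The first of these with x mod 16 = 0 is 32.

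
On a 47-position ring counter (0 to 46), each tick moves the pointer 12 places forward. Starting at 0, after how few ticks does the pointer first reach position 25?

6

12⁻¹ ≡ 4 (mod 47) because 12·4 = 48 = 1·47 + 1.
Multiplying both sides by 4: x ≡ 4·25 = 100 ≡ 6 (mod 47).
Check: 12·6 = 72 = 1·47 + 25.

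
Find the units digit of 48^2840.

6

Last digits of 8^n: 8, 4, 2, 6 (period 4).
2840 mod 4 = 0, so the last digit matches 8^4 = 6.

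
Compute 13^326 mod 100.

9

By repeated squaring mod 100: 13^1≡13, 13^2≡69, 13^4≡61, 13^8≡21, 13^16≡41, 13^32≡81, 13^64≡61, 13^128≡21, 13^256≡41.
Since 326 = 2 + 4 + 64 + 256 in binary, 13^326 ≡ 69·61·61·41 ≡ 9 (mod 100).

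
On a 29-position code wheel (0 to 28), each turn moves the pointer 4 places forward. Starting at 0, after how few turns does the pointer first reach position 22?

The inverse of 4 mod 29 is 22 (since 4·22 = 88 ≡ 1).
So x ≡ 22·22 = 484 ≡ 20 (mod 29).

20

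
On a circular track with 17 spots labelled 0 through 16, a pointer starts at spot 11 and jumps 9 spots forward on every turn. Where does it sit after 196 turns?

196·9 = 1764.
1764 mod 17 = 13 (since 103·17 = 1751).
(11 + 13) mod 17 = 7.

7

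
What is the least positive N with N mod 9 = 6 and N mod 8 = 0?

Since 8·8 ≡ 1 (mod 9), take x = 0 + 8·((6−0)·8 mod 9) = 0 + 8·3 = 24.
Check: 24 mod 9 = 6, 24 mod 8 = 0.

24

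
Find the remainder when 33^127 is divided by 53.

Successive squares of 33 mod 53: 33^1≡33, 33^2≡29, 33^4≡46, 33^8≡49, 33^16≡16, 33^32≡44, 33^64≡28.
127 = 1 + 2 + 4 + 8 + 16 + 32 + 64, so 33^127 ≡ 33·29·46·49·16·44·28 ≡ 35 (mod 53).

35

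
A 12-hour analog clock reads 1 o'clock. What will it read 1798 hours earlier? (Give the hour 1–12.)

1798 − 149·12 = 10, so 1798 ≡ 10 (mod 12).
1 − 10 → 3 on a 12-hour dial.

3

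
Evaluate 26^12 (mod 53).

By repeated squaring mod 53: 26^1≡26, 26^2≡40, 26^4≡10, 26^8≡47.
12 = 4 + 8, so 26^12 ≡ 10·47 ≡ 46 (mod 53).

46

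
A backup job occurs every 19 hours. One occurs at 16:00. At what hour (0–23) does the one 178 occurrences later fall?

178·19 = 3382.
3382 − 140·24 = 22, so 3382 ≡ 22 (mod 24).
(16 + 22) mod 24 = 14.

14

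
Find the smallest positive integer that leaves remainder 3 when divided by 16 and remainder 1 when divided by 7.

x ≡ 1 (mod 7) gives x ∈ {1, 8, 15, 22, 29, 36, 43, 50, …}.
The first of these with x mod 16 = 3 is 99.

99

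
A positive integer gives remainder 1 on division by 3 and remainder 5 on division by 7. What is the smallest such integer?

x ≡ 1 (mod 3) gives x ∈ {1, 4, 7, 10, 13, 16, 19}.
The first of these with x mod 7 = 5 is 19.

19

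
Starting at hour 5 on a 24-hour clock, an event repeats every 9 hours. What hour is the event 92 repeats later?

17

92·9 = 828.
828 − 34·24 = 12, so 828 ≡ 12 (mod 24).
(5 + 12) mod 24 = 17.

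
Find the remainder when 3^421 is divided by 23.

4

Square-and-reduce mod 23: 3^1≡3, 3^2≡9, 3^4≡12, 3^8≡6, 3^16≡13, 3^32≡8, 3^64≡18, 3^128≡2, 3^256≡4.
421 = 1 + 4 + 32 + 128 + 256, so 3^421 ≡ 3·12·8·2·4 ≡ 4 (mod 23).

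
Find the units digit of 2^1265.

Powers of 2 mod 10 repeat with period 4: 2, 4, 8, 6.
1265 leaves remainder 1 on division by 4, so 2^1265 ends in 2.

2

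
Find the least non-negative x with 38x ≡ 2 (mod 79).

38⁻¹ ≡ 52 (mod 79) because 38·52 = 1976 = 25·79 + 1.
So x ≡ 52·2 = 104 ≡ 25 (mod 79).

25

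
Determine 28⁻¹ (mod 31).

31 = 1·28 + 3
28 = 9·3 + 1
3 = 3·1 + 0
Back-substituting gives 28·10 ≡ 1 (mod 31).

10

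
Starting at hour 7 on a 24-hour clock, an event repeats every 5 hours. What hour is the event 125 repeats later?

125·5 = 625.
625 mod 24 = 1 (since 26·24 = 624).
(7 + 1) mod 24 = 8.

8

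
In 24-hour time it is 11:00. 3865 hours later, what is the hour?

3865 − 161·24 = 1, so 3865 ≡ 1 (mod 24).
(11 + 1) mod 24 = 12.

12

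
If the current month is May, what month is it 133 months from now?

June

133 mod 12 = 1 (since 11·12 = 132).
May + 1 month → June.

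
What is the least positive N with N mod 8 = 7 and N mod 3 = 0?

x ≡ 0 (mod 3) gives x ∈ {0, 3, 6, 9, 12, 15}.
The first of these with x mod 8 = 7 is 15.

15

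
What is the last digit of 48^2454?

4

Last digits of 8^n: 8, 4, 2, 6 (period 4).
2454 mod 4 = 2, so the last digit matches 8^2 = 4.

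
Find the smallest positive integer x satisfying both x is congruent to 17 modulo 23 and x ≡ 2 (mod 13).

x ≡ 2 (mod 13) gives x ∈ {2, 15, 28, 41, 54, 67, 80, 93, …}.
The first of these with x mod 23 = 17 is 132.

132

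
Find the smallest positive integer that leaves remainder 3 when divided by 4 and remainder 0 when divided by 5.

x ≡ 3 (mod 4) gives x ∈ {3, 7, 11, 15}.
The first of these with x mod 5 = 0 is 15.

15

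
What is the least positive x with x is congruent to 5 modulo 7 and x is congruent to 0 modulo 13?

26

x ≡ 5 (mod 7) gives x ∈ {5, 12, 19, 26}.
The first of these with x mod 13 = 0 is 26.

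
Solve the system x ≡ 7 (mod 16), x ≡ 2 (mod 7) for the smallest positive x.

x ≡ 2 (mod 7) gives x ∈ {2, 9, 16, 23}.
The first of these with x mod 16 = 7 is 23.

23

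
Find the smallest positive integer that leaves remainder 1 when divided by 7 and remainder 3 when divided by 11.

x ≡ 1 (mod 7) gives x ∈ {1, 8, 15, 22, 29, 36}.
The first of these with x mod 11 = 3 is 36.

36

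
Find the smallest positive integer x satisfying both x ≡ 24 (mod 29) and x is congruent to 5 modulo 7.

Since 7·25 ≡ 1 (mod 29), take x = 5 + 7·((24−5)·25 mod 29) = 5 + 7·11 = 82.
Check: 82 mod 29 = 24, 82 mod 7 = 5.

82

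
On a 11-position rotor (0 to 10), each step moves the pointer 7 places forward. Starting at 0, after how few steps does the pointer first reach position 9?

The inverse of 7 mod 11 is 8 (since 7·8 = 56 ≡ 1).
So x ≡ 8·9 = 72 ≡ 6 (mod 11).

6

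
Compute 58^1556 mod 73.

Successive squares of 58 mod 73: 58^1≡58, 58^2≡6, 58^4≡36, 58^8≡55, 58^16≡32, 58^32≡2, 58^64≡4, 58^128≡16, 58^256≡37, 58^512≡55, 58^1024≡32.
Since 1556 = 4 + 16 + 512 + 1024 in binary, 58^1556 ≡ 36·32·55·32 ≡ 18 (mod 73).

18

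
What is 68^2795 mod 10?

2

Powers of 8 mod 10 repeat with period 4: 8, 4, 2, 6.
2795 mod 4 = 3, so the last digit matches 8^3 = 2.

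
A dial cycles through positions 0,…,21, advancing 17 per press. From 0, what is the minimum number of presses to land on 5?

17⁻¹ ≡ 13 (mod 22) because 17·13 = 221 = 10·22 + 1.
So x ≡ 13·5 = 65 ≡ 21 (mod 22).

21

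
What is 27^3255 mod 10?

3

Last digits of 7^n: 7, 9, 3, 1 (period 4).
3255 mod 4 = 3, so the last digit matches 7^3 = 3.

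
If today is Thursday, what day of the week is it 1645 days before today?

Thursday

1645 = 235·7 + 0, so 1645 mod 7 = 0.
Thursday − 0 days → Thursday.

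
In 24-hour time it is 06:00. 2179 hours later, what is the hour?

2179 − 90·24 = 19, so 2179 ≡ 19 (mod 24).
(6 + 19) mod 24 = 1.

1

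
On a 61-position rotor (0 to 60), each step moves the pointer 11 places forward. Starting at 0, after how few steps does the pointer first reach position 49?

10

11⁻¹ ≡ 50 (mod 61) because 11·50 = 550 = 9·61 + 1.
So x ≡ 50·49 = 2450 ≡ 10 (mod 61).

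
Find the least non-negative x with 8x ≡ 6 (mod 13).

4

The inverse of 8 mod 13 is 5 (since 8·5 = 40 ≡ 1).
So x ≡ 5·6 = 30 ≡ 4 (mod 13).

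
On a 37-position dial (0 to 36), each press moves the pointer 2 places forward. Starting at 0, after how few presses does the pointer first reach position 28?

14

2⁻¹ ≡ 19 (mod 37) because 2·19 = 38 = 1·37 + 1.
So x ≡ 19·28 = 532 ≡ 14 (mod 37).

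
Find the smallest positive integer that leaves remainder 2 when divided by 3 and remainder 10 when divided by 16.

Since 16·1 ≡ 1 (mod 3), take x = 10 + 16·((2−10)·1 mod 3) = 10 + 16·1 = 26.
Check: 26 mod 3 = 2, 26 mod 16 = 10.

26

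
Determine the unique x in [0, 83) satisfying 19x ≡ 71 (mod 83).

19⁻¹ ≡ 35 (mod 83) because 19·35 = 665 = 8·83 + 1.
So x ≡ 35·71 = 2485 ≡ 78 (mod 83).

78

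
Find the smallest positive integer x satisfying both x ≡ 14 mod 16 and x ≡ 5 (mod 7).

110

x ≡ 5 (mod 7) gives x ∈ {5, 12, 19, 26, 33, 40, 47, 54, …}.
The first of these with x mod 16 = 14 is 110.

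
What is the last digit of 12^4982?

The units digit of 12^n cycles with period 4: 2, 4, 8, 6, …
4982 leaves remainder 2 on division by 4, so 12^4982 ends in 4.

4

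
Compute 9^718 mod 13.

Successive squares of 9 mod 13: 9^1≡9, 9^2≡3, 9^4≡9, 9^8≡3, 9^16≡9, 9^32≡3, 9^64≡9, 9^128≡3, 9^256≡9, 9^512≡3.
718 = 2 + 4 + 8 + 64 + 128 + 512, so 9^718 ≡ 3·9·3·9·3·3 ≡ 9 (mod 13).

9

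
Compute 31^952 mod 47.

By repeated squaring mod 47: 31^1≡31, 31^2≡21, 31^4≡18, 31^8≡42, 31^16≡25, 31^32≡14, 31^64≡8, 31^128≡17, 31^256≡7, 31^512≡2.
Since 952 = 8 + 16 + 32 + 128 + 256 + 512 in binary, 31^952 ≡ 42·25·14·17·7·2 ≡ 14 (mod 47).

14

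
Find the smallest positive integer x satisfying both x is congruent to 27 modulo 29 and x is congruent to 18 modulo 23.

317

Since 23·24 ≡ 1 (mod 29), take x = 18 + 23·((27−18)·24 mod 29) = 18 + 23·13 = 317.
Check: 317 mod 29 = 27, 317 mod 23 = 18.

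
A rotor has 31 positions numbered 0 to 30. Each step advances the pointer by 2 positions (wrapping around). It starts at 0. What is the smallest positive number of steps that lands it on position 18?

9

The inverse of 2 mod 31 is 16 (since 2·16 = 32 ≡ 1).
So x ≡ 16·18 = 288 ≡ 9 (mod 31).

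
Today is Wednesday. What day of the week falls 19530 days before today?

Dividing 19530 by 7 gives quotient 2790 and remainder 0.
Wednesday − 0 days → Wednesday.

Wednesday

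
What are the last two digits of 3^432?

41

Square-and-reduce mod 100: 3^1≡3, 3^2≡9, 3^4≡81, 3^8≡61, 3^16≡21, 3^32≡41, 3^64≡81, 3^128≡61, 3^256≡21.
Since 432 = 16 + 32 + 128 + 256 in binary, 3^432 ≡ 21·41·61·21 ≡ 41 (mod 100).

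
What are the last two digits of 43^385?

By repeated squaring mod 100: 43^1≡43, 43^2≡49, 43^4≡1, 43^8≡1, 43^16≡1, 43^32≡1, 43^64≡1, 43^128≡1, 43^256≡1.
385 = 1 + 128 + 256, so 43^385 ≡ 43·1·1 ≡ 43 (mod 100).

43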